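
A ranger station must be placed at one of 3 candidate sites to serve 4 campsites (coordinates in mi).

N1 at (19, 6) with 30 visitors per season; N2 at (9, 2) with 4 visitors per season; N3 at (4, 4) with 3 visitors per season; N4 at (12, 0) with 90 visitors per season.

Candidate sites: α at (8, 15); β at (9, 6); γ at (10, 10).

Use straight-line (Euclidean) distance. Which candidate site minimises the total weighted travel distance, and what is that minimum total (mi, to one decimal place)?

Total weighted distance at each candidate:
  α (8, 15): total = 1910.8
  β (9, 6): total = 935.9
  γ (10, 10): total = 1271.0
Minimum is at β with total 935.9 mi.

β, total 935.9 mi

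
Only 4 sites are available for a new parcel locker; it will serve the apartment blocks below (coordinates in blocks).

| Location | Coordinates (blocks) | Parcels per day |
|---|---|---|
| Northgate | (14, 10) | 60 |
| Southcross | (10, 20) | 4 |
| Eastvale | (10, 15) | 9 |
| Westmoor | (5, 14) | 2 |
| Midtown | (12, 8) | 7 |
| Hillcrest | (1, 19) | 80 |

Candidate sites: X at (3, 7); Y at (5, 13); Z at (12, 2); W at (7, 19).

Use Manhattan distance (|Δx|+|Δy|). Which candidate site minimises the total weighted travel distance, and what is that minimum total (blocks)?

W, total 1645 blocks

Total weighted distance at each candidate:
  X (3, 7): total = 2263
  Y (5, 13): total = 1717
  Z (12, 2): total = 3135
  W (7, 19): total = 1645
Minimum is at W with total 1645 blocks.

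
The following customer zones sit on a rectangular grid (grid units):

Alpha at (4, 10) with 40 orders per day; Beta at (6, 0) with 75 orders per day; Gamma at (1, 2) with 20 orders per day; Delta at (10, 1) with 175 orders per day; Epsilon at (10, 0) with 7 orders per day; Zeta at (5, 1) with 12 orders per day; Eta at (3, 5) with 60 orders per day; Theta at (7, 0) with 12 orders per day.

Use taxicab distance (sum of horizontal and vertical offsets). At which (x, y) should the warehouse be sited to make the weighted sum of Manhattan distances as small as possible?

(6, 1)

Manhattan distance separates: Σwᵢ(|x−xᵢ|+|y−yᵢ|) = Σwᵢ|x−xᵢ| + Σwᵢ|y−yᵢ|, so x and y are optimised independently as 1-D weighted medians.
Total weight W = 401; half = 200.5.
x-coordinate, sorted with cumulative weight:
  x=1 (Gamma, w=20) cum 20
  x=3 (Eta, w=60) cum 80
  x=4 (Alpha, w=40) cum 120
  x=5 (Zeta, w=12) cum 132
  x=6 (Beta, w=75) cum 207  ← median
  x=7 (Theta, w=12) cum 219
  x=10 (Delta, w=175) cum 394
  x=10 (Epsilon, w=7) cum 401
⇒ x* = 6
y-coordinate, sorted with cumulative weight:
  y=0 (Beta, w=75) cum 75
  y=0 (Epsilon, w=7) cum 82
  y=0 (Theta, w=12) cum 94
  y=1 (Delta, w=175) cum 269  ← median
  y=1 (Zeta, w=12) cum 281
  y=2 (Gamma, w=20) cum 301
  y=5 (Eta, w=60) cum 361
  y=10 (Alpha, w=40) cum 401
⇒ y* = 1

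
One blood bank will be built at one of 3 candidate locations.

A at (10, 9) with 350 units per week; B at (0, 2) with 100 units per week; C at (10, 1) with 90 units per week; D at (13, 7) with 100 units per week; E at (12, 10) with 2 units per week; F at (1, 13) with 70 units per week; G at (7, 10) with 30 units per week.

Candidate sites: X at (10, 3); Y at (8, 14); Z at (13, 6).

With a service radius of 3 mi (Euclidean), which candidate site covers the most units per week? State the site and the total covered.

Coverage radius r = 3 mi; a point is covered iff (Δx)²+(Δy)² ≤ 3² = 9.
  X (10, 3): covers {C} → 90
  Y (8, 14): covers {none} → 0
  Z (13, 6): covers {D} → 100
Maximum coverage at Z: 100 units per week.

Z, covering 100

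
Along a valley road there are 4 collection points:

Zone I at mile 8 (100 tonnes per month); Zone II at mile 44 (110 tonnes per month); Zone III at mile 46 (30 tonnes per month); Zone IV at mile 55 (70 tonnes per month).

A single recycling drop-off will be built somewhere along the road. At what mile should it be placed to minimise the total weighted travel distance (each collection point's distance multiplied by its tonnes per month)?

x = 44

For a sum of weighted absolute distances on a line, the optimum is the weighted median (not the mean). Total weight W = 310; half-weight = 155.
Sort by position and accumulate weight:
  mile 8 (Zone I, w=100) → cum 100
  mile 44 (Zone II, w=110) → cum 210  ≥ 155 → median here
  mile 46 (Zone III, w=30) → cum 240
  mile 55 (Zone IV, w=70) → cum 310
Optimal location: mile 44.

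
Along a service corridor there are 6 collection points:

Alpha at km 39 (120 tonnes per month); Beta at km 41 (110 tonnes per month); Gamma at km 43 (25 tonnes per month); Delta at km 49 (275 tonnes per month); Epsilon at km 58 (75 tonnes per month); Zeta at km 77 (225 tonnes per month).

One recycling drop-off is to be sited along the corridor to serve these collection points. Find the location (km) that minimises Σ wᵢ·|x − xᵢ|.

x = 49

For a sum of weighted absolute distances on a line, the optimum is the weighted median (not the mean). Total weight W = 830; half-weight = 415.
Sort by position and accumulate weight:
  km 39 (Alpha, w=120) → cum 120
  km 41 (Beta, w=110) → cum 230
  km 43 (Gamma, w=25) → cum 255
  km 49 (Delta, w=275) → cum 530  ≥ 415 → median here
  km 58 (Epsilon, w=75) → cum 605
  km 77 (Zeta, w=225) → cum 830
Optimal location: km 49.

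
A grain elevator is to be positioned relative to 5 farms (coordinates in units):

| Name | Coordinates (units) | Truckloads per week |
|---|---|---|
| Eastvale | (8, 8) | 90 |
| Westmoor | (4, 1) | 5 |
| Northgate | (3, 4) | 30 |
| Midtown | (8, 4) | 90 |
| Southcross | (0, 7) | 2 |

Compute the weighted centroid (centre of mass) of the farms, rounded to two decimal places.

(7.14, 5.62)

The minimiser of Σwᵢ‖p−pᵢ‖² is the weighted centroid p* = (Σwᵢpᵢ)/(Σwᵢ).
Σwᵢ = 217.
Σwᵢxᵢ = 90·8 + 5·4 + 30·3 + 90·8 + 2·0 = 1550.
Σwᵢyᵢ = 90·8 + 5·1 + 30·4 + 90·4 + 2·7 = 1219.
x* = 1550/217 = 7.14, y* = 1219/217 = 5.62.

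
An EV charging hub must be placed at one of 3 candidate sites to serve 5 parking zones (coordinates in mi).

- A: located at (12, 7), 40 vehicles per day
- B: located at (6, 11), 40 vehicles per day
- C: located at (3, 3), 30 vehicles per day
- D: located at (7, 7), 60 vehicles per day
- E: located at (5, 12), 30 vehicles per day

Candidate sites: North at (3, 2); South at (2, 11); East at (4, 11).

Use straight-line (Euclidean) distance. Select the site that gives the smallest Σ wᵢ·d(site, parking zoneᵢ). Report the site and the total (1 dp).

Total weighted distance at each candidate:
  North (3, 2): total = 1511.4
  South (2, 11): total = 1311.7
  East (4, 11): total = 1022.1
Minimum is at East with total 1022.1 mi.

East, total 1022.1 mi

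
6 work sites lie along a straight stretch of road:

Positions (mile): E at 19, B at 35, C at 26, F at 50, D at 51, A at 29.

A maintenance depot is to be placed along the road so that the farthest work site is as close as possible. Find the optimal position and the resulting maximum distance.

location 35, max distance 16

The 1-center on a line is the midpoint of the two extreme points: leftmost at 19, rightmost at 51.
Optimal location = (19 + 51)/2 = 35; maximum distance = (51 − 19)/2 = 16.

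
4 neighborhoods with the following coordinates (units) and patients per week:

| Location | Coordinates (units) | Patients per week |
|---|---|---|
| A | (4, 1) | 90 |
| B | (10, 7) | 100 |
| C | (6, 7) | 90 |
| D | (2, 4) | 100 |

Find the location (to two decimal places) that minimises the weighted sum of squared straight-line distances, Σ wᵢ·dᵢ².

(5.53, 4.79)

The minimiser of Σwᵢ‖p−pᵢ‖² is the weighted centroid p* = (Σwᵢpᵢ)/(Σwᵢ).
Σwᵢ = 380.
Σwᵢxᵢ = 90·4 + 100·10 + 90·6 + 100·2 = 2100.
Σwᵢyᵢ = 90·1 + 100·7 + 90·7 + 100·4 = 1820.
x* = 2100/380 = 5.53, y* = 1820/380 = 4.79.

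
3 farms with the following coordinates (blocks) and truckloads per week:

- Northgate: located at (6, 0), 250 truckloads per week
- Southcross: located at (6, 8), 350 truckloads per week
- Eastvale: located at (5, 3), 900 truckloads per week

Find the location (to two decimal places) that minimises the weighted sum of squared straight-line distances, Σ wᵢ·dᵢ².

(5.40, 3.67)

The minimiser of Σwᵢ‖p−pᵢ‖² is the weighted centroid p* = (Σwᵢpᵢ)/(Σwᵢ).
Σwᵢ = 1500.
Σwᵢxᵢ = 250·6 + 350·6 + 900·5 = 8100.
Σwᵢyᵢ = 250·0 + 350·8 + 900·3 = 5500.
x* = 8100/1500 = 5.40, y* = 5500/1500 = 3.67.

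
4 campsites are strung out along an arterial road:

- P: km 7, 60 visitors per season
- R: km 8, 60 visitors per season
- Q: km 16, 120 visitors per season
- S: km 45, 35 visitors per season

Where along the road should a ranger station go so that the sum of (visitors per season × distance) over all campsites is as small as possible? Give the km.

For a sum of weighted absolute distances on a line, the optimum is the weighted median (not the mean). Total weight W = 275; half-weight = 137.5.
Sort by position and accumulate weight:
  km 7 (P, w=60) → cum 60
  km 8 (R, w=60) → cum 120
  km 16 (Q, w=120) → cum 240  ≥ 137.5 → median here
  km 45 (S, w=35) → cum 275
Optimal location: km 16.

x = 16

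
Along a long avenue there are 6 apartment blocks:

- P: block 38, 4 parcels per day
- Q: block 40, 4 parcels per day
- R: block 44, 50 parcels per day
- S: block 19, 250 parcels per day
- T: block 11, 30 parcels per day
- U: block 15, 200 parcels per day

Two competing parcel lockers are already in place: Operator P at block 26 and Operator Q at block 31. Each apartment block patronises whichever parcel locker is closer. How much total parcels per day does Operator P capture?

The indifferent point is the midpoint (26+31)/2 = 28.5; apartment blocks left of it (closer to Operator P at 26) go to Operator P, those right go to Operator Q.
  T at 11 (w=30) → Operator P
  U at 15 (w=200) → Operator P
  S at 19 (w=250) → Operator P
  P at 38 (w=4) → Operator Q
  Q at 40 (w=4) → Operator Q
  R at 44 (w=50) → Operator Q
Operator P captures 480; Operator Q captures 58.

480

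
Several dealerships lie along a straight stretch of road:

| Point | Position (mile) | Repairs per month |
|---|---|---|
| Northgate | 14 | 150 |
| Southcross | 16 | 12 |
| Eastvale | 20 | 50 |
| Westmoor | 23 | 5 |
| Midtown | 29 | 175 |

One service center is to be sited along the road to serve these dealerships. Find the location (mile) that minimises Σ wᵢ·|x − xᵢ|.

For a sum of weighted absolute distances on a line, the optimum is the weighted median (not the mean). Total weight W = 392; half-weight = 196.
Sort by position and accumulate weight:
  mile 14 (Northgate, w=150) → cum 150
  mile 16 (Southcross, w=12) → cum 162
  mile 20 (Eastvale, w=50) → cum 212  ≥ 196 → median here
  mile 23 (Westmoor, w=5) → cum 217
  mile 29 (Midtown, w=175) → cum 392
Optimal location: mile 20.

x = 20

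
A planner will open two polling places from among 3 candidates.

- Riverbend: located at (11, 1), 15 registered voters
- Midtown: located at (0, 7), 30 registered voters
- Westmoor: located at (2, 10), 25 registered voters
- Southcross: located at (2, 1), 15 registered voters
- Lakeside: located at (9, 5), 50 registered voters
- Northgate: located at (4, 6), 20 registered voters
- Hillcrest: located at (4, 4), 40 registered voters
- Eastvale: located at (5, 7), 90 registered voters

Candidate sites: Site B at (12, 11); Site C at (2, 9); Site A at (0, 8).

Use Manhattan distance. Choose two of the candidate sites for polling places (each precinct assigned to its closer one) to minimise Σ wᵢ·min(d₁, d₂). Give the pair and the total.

Evaluate every pair (each demand assigned to the nearer of the two):
  {Site B, Site C}: total = 1710
  {Site C, Site A}: total = 1810
  {Site B, Site A}: total = 1860
Best pair: {Site B, Site C} with total 1710.

{Site B, Site C}, total 1710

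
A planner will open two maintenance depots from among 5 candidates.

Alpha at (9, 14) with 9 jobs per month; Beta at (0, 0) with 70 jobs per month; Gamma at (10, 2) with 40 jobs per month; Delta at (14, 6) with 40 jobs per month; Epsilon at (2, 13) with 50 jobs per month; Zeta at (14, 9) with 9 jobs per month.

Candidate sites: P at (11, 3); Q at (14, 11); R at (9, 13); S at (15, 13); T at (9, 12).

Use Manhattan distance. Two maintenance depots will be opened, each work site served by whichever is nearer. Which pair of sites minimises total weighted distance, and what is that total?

Evaluate every pair (each demand assigned to the nearer of the two):
  {P, R}: total = 1740
  {P, T}: total = 1790
  {P, Q}: total = 2050
  {P, S}: total = 2058
  {Q, T}: total = 2546
  {Q, R}: total = 2597
  {S, T}: total = 2693
  {R, S}: total = 2744
  {R, T}: total = 2781
  {Q, S}: total = 3201
Best pair: {P, R} with total 1740.

{P, R}, total 1740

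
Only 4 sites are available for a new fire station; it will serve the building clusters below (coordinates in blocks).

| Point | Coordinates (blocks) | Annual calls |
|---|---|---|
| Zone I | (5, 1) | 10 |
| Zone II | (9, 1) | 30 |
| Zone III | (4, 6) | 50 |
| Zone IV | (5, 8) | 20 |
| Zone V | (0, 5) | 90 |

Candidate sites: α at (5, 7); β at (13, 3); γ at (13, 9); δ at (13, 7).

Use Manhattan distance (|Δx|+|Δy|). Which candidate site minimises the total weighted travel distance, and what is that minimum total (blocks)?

Total weighted distance at each candidate:
  α (5, 7): total = 1110
  β (13, 3): total = 2490
  γ (13, 9): total = 2830
  δ (13, 7): total = 2470
Minimum is at α with total 1110 blocks.

α, total 1110 blocks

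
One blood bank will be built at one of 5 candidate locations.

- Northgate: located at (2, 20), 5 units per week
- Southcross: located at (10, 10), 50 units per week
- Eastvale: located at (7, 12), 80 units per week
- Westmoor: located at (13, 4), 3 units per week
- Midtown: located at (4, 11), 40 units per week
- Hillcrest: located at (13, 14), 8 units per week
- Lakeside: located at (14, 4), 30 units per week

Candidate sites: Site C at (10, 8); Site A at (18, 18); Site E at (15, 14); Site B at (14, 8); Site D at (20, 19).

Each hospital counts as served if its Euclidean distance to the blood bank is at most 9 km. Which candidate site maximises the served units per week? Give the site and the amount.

Coverage radius r = 9 km; a point is covered iff (Δx)²+(Δy)² ≤ 9² = 81.
  Site C (10, 8): covers {Southcross, Eastvale, Westmoor, Midtown, Hillcrest, Lakeside} → 211
  Site A (18, 18): covers {Hillcrest} → 8
  Site E (15, 14): covers {Southcross, Eastvale, Hillcrest} → 138
  Site B (14, 8): covers {Southcross, Eastvale, Westmoor, Hillcrest, Lakeside} → 171
  Site D (20, 19): covers {Hillcrest} → 8
Maximum coverage at Site C: 211 units per week.

Site C, covering 211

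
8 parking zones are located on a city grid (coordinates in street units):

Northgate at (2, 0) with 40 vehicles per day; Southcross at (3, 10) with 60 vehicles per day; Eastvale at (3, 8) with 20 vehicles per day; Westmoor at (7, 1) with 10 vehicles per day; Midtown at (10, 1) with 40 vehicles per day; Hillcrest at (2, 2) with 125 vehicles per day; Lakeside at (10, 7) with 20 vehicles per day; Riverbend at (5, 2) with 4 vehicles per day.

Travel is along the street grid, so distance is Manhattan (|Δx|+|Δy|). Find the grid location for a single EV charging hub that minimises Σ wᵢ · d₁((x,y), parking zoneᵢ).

Manhattan distance separates: Σwᵢ(|x−xᵢ|+|y−yᵢ|) = Σwᵢ|x−xᵢ| + Σwᵢ|y−yᵢ|, so x and y are optimised independently as 1-D weighted medians.
Total weight W = 319; half = 159.5.
x-coordinate, sorted with cumulative weight:
  x=2 (Northgate, w=40) cum 40
  x=2 (Hillcrest, w=125) cum 165  ← median
  x=3 (Southcross, w=60) cum 225
  x=3 (Eastvale, w=20) cum 245
  x=5 (Riverbend, w=4) cum 249
  x=7 (Westmoor, w=10) cum 259
  x=10 (Midtown, w=40) cum 299
  x=10 (Lakeside, w=20) cum 319
⇒ x* = 2
y-coordinate, sorted with cumulative weight:
  y=0 (Northgate, w=40) cum 40
  y=1 (Westmoor, w=10) cum 50
  y=1 (Midtown, w=40) cum 90
  y=2 (Hillcrest, w=125) cum 215  ← median
  y=2 (Riverbend, w=4) cum 219
  y=7 (Lakeside, w=20) cum 239
  y=8 (Eastvale, w=20) cum 259
  y=10 (Southcross, w=60) cum 319
⇒ y* = 2

(2, 2)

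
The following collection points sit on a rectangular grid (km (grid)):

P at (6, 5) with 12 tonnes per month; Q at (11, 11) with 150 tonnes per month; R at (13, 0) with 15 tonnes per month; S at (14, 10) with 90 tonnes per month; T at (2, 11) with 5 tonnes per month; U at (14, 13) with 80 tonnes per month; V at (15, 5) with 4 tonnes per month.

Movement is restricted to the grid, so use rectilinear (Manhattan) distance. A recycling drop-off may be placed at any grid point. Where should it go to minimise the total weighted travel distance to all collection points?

Manhattan distance separates: Σwᵢ(|x−xᵢ|+|y−yᵢ|) = Σwᵢ|x−xᵢ| + Σwᵢ|y−yᵢ|, so x and y are optimised independently as 1-D weighted medians.
Total weight W = 356; half = 178.
x-coordinate, sorted with cumulative weight:
  x=2 (T, w=5) cum 5
  x=6 (P, w=12) cum 17
  x=11 (Q, w=150) cum 167
  x=13 (R, w=15) cum 182  ← median
  x=14 (S, w=90) cum 272
  x=14 (U, w=80) cum 352
  x=15 (V, w=4) cum 356
⇒ x* = 13
y-coordinate, sorted with cumulative weight:
  y=0 (R, w=15) cum 15
  y=5 (P, w=12) cum 27
  y=5 (V, w=4) cum 31
  y=10 (S, w=90) cum 121
  y=11 (Q, w=150) cum 271  ← median
  y=11 (T, w=5) cum 276
  y=13 (U, w=80) cum 356
⇒ y* = 11

(13, 11)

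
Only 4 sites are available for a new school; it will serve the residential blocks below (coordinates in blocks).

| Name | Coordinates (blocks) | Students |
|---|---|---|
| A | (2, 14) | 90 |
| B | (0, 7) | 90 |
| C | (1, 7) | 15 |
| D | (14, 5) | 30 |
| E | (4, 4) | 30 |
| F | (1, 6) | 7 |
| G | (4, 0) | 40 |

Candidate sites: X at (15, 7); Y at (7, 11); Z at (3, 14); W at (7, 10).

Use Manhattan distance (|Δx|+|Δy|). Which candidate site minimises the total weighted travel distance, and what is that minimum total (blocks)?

Total weighted distance at each candidate:
  X (15, 7): total = 4695
  Y (7, 11): total = 3187
  Z (3, 14): total = 2725
  W (7, 10): total = 3065
Minimum is at Z with total 2725 blocks.

Z, total 2725 blocks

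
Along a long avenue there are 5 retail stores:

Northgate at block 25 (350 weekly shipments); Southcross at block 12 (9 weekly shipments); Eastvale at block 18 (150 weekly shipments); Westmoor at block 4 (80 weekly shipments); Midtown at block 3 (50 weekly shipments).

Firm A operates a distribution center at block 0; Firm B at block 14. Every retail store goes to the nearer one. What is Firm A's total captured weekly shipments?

130

The indifferent point is the midpoint (0+14)/2 = 7; retail stores left of it (closer to Firm A at 0) go to Firm A, those right go to Firm B.
  Midtown at 3 (w=50) → Firm A
  Westmoor at 4 (w=80) → Firm A
  Southcross at 12 (w=9) → Firm B
  Eastvale at 18 (w=150) → Firm B
  Northgate at 25 (w=350) → Firm B
Firm A captures 130; Firm B captures 509.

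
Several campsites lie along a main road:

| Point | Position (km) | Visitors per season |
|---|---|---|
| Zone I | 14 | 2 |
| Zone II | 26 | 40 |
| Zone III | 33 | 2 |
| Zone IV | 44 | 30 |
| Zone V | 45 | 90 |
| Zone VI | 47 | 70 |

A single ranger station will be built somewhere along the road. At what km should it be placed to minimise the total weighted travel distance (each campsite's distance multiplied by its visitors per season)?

x = 45

For a sum of weighted absolute distances on a line, the optimum is the weighted median (not the mean). Total weight W = 234; half-weight = 117.
Sort by position and accumulate weight:
  km 14 (Zone I, w=2) → cum 2
  km 26 (Zone II, w=40) → cum 42
  km 33 (Zone III, w=2) → cum 44
  km 44 (Zone IV, w=30) → cum 74
  km 45 (Zone V, w=90) → cum 164  ≥ 117 → median here
  km 47 (Zone VI, w=70) → cum 234
Optimal location: km 45.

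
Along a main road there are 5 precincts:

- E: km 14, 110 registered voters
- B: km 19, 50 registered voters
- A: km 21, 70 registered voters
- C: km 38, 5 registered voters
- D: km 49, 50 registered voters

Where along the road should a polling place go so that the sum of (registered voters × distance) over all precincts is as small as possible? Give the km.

x = 19

For a sum of weighted absolute distances on a line, the optimum is the weighted median (not the mean). Total weight W = 285; half-weight = 142.5.
Sort by position and accumulate weight:
  km 14 (E, w=110) → cum 110
  km 19 (B, w=50) → cum 160  ≥ 142.5 → median here
  km 21 (A, w=70) → cum 230
  km 38 (C, w=5) → cum 235
  km 49 (D, w=50) → cum 285
Optimal location: km 19.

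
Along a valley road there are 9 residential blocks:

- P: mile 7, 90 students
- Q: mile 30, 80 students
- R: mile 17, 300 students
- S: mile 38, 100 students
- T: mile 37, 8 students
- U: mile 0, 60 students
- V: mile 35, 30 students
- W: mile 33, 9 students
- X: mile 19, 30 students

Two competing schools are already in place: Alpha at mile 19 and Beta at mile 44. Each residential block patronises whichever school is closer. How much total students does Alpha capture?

560

The indifferent point is the midpoint (19+44)/2 = 31.5; residential blocks left of it (closer to Alpha at 19) go to Alpha, those right go to Beta.
  U at 0 (w=60) → Alpha
  P at 7 (w=90) → Alpha
  R at 17 (w=300) → Alpha
  X at 19 (w=30) → Alpha
  Q at 30 (w=80) → Alpha
  W at 33 (w=9) → Beta
  V at 35 (w=30) → Beta
  T at 37 (w=8) → Beta
  S at 38 (w=100) → Beta
Alpha captures 560; Beta captures 147.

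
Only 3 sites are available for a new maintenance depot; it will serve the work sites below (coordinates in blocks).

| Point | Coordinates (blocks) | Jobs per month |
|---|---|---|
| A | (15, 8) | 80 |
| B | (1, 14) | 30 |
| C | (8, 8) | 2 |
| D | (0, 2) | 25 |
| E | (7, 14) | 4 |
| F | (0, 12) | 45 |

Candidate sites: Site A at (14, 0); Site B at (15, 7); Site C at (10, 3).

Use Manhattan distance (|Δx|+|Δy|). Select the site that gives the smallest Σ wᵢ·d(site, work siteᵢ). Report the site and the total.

Site B, total 2186 blocks

Total weighted distance at each candidate:
  Site A (14, 0): total = 3212
  Site B (15, 7): total = 2186
  Site C (10, 3): total = 2600
Minimum is at Site B with total 2186 blocks.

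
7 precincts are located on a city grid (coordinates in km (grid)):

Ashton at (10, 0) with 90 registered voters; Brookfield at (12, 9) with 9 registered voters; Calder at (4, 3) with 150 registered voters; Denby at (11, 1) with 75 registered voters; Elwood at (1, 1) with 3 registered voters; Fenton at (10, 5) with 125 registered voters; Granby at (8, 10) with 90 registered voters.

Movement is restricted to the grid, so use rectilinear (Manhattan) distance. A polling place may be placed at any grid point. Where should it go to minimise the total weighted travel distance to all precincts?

(10, 3)

Manhattan distance separates: Σwᵢ(|x−xᵢ|+|y−yᵢ|) = Σwᵢ|x−xᵢ| + Σwᵢ|y−yᵢ|, so x and y are optimised independently as 1-D weighted medians.
Total weight W = 542; half = 271.
x-coordinate, sorted with cumulative weight:
  x=1 (Elwood, w=3) cum 3
  x=4 (Calder, w=150) cum 153
  x=8 (Granby, w=90) cum 243
  x=10 (Ashton, w=90) cum 333  ← median
  x=10 (Fenton, w=125) cum 458
  x=11 (Denby, w=75) cum 533
  x=12 (Brookfield, w=9) cum 542
⇒ x* = 10
y-coordinate, sorted with cumulative weight:
  y=0 (Ashton, w=90) cum 90
  y=1 (Denby, w=75) cum 165
  y=1 (Elwood, w=3) cum 168
  y=3 (Calder, w=150) cum 318  ← median
  y=5 (Fenton, w=125) cum 443
  y=9 (Brookfield, w=9) cum 452
  y=10 (Granby, w=90) cum 542
⇒ y* = 3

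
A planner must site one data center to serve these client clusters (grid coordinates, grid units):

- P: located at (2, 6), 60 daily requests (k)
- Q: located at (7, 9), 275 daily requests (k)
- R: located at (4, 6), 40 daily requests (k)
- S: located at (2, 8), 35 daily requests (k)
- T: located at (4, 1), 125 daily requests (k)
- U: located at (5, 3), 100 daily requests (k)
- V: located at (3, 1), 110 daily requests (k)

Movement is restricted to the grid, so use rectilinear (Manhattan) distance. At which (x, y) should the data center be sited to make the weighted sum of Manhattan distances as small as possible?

(5, 6)

Manhattan distance separates: Σwᵢ(|x−xᵢ|+|y−yᵢ|) = Σwᵢ|x−xᵢ| + Σwᵢ|y−yᵢ|, so x and y are optimised independently as 1-D weighted medians.
Total weight W = 745; half = 372.5.
x-coordinate, sorted with cumulative weight:
  x=2 (P, w=60) cum 60
  x=2 (S, w=35) cum 95
  x=3 (V, w=110) cum 205
  x=4 (R, w=40) cum 245
  x=4 (T, w=125) cum 370
  x=5 (U, w=100) cum 470  ← median
  x=7 (Q, w=275) cum 745
⇒ x* = 5
y-coordinate, sorted with cumulative weight:
  y=1 (T, w=125) cum 125
  y=1 (V, w=110) cum 235
  y=3 (U, w=100) cum 335
  y=6 (P, w=60) cum 395  ← median
  y=6 (R, w=40) cum 435
  y=8 (S, w=35) cum 470
  y=9 (Q, w=275) cum 745
⇒ y* = 6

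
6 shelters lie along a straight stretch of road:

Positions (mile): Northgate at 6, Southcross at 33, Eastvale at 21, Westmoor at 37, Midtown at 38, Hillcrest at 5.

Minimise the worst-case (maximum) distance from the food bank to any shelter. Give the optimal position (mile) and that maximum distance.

location 21.5, max distance 16.5

The 1-center on a line is the midpoint of the two extreme points: leftmost at 5, rightmost at 38.
Optimal location = (5 + 38)/2 = 21.5; maximum distance = (38 − 5)/2 = 16.5.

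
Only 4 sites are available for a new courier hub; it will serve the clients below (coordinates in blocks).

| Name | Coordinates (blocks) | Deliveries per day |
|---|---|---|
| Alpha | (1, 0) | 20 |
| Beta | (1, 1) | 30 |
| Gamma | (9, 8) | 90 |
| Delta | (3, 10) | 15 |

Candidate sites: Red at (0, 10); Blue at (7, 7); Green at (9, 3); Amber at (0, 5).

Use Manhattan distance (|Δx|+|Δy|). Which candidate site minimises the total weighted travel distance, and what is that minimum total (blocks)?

Total weighted distance at each candidate:
  Red (0, 10): total = 1555
  Blue (7, 7): total = 995
  Green (9, 3): total = 1165
  Amber (0, 5): total = 1470
Minimum is at Blue with total 995 blocks.

Blue, total 995 blocks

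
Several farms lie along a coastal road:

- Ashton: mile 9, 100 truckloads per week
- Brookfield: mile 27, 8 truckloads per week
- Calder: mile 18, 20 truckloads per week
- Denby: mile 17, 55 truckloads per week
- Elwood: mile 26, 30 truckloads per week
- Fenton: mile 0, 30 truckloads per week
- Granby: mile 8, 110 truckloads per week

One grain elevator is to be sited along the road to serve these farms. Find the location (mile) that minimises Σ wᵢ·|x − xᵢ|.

x = 9

For a sum of weighted absolute distances on a line, the optimum is the weighted median (not the mean). Total weight W = 353; half-weight = 176.5.
Sort by position and accumulate weight:
  mile 0 (Fenton, w=30) → cum 30
  mile 8 (Granby, w=110) → cum 140
  mile 9 (Ashton, w=100) → cum 240  ≥ 176.5 → median here
  mile 17 (Denby, w=55) → cum 295
  mile 18 (Calder, w=20) → cum 315
  mile 26 (Elwood, w=30) → cum 345
  mile 27 (Brookfield, w=8) → cum 353
Optimal location: mile 9.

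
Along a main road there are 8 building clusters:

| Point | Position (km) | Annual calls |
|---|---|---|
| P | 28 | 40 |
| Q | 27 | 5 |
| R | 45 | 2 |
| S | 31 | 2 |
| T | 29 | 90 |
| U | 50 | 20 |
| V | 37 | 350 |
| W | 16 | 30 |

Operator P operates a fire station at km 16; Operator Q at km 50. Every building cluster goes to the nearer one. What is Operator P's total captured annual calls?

167

The indifferent point is the midpoint (16+50)/2 = 33; building clusters left of it (closer to Operator P at 16) go to Operator P, those right go to Operator Q.
  W at 16 (w=30) → Operator P
  Q at 27 (w=5) → Operator P
  P at 28 (w=40) → Operator P
  T at 29 (w=90) → Operator P
  S at 31 (w=2) → Operator P
  V at 37 (w=350) → Operator Q
  R at 45 (w=2) → Operator Q
  U at 50 (w=20) → Operator Q
Operator P captures 167; Operator Q captures 372.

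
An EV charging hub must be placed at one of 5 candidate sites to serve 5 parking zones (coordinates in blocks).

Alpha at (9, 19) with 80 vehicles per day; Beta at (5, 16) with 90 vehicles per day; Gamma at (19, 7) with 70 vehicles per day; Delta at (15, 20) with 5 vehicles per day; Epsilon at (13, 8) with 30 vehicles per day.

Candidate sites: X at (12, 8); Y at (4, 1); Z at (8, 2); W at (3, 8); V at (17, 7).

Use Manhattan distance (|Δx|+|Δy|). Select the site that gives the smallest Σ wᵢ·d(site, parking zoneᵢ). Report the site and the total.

X, total 3135 blocks

Total weighted distance at each candidate:
  X (12, 8): total = 3135
  Y (4, 1): total = 5380
  Z (8, 2): total = 4545
  W (3, 8): total = 3870
  V (17, 7): total = 3855
Minimum is at X with total 3135 blocks.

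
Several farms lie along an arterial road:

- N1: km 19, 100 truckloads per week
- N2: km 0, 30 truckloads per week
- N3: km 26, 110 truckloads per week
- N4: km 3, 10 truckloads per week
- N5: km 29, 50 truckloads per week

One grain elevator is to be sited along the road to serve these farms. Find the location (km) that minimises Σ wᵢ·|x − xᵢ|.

x = 26

For a sum of weighted absolute distances on a line, the optimum is the weighted median (not the mean). Total weight W = 300; half-weight = 150.
Sort by position and accumulate weight:
  km 0 (N2, w=30) → cum 30
  km 3 (N4, w=10) → cum 40
  km 19 (N1, w=100) → cum 140
  km 26 (N3, w=110) → cum 250  ≥ 150 → median here
  km 29 (N5, w=50) → cum 300
Optimal location: km 26.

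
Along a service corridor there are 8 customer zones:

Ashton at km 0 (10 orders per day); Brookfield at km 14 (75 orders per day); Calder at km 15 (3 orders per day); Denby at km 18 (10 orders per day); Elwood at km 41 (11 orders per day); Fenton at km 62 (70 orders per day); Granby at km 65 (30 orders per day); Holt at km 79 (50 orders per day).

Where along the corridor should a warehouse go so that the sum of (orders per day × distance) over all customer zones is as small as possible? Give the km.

x = 62

For a sum of weighted absolute distances on a line, the optimum is the weighted median (not the mean). Total weight W = 259; half-weight = 129.5.
Sort by position and accumulate weight:
  km 0 (Ashton, w=10) → cum 10
  km 14 (Brookfield, w=75) → cum 85
  km 15 (Calder, w=3) → cum 88
  km 18 (Denby, w=10) → cum 98
  km 41 (Elwood, w=11) → cum 109
  km 62 (Fenton, w=70) → cum 179  ≥ 129.5 → median here
  km 65 (Granby, w=30) → cum 209
  km 79 (Holt, w=50) → cum 259
Optimal location: km 62.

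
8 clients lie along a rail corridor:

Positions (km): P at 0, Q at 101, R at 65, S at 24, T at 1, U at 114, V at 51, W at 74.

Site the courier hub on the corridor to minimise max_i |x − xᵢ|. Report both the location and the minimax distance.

location 57, max distance 57

The 1-center on a line is the midpoint of the two extreme points: leftmost at 0, rightmost at 114.
Optimal location = (0 + 114)/2 = 57; maximum distance = (114 − 0)/2 = 57.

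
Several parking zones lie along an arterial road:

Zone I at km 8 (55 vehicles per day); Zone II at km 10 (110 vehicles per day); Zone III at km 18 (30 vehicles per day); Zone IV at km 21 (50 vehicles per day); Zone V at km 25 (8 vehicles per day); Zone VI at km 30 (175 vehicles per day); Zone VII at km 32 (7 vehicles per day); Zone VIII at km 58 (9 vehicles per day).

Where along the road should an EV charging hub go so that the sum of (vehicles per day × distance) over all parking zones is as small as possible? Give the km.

For a sum of weighted absolute distances on a line, the optimum is the weighted median (not the mean). Total weight W = 444; half-weight = 222.
Sort by position and accumulate weight:
  km 8 (Zone I, w=55) → cum 55
  km 10 (Zone II, w=110) → cum 165
  km 18 (Zone III, w=30) → cum 195
  km 21 (Zone IV, w=50) → cum 245  ≥ 222 → median here
  km 25 (Zone V, w=8) → cum 253
  km 30 (Zone VI, w=175) → cum 428
  km 32 (Zone VII, w=7) → cum 435
  km 58 (Zone VIII, w=9) → cum 444
Optimal location: km 21.

x = 21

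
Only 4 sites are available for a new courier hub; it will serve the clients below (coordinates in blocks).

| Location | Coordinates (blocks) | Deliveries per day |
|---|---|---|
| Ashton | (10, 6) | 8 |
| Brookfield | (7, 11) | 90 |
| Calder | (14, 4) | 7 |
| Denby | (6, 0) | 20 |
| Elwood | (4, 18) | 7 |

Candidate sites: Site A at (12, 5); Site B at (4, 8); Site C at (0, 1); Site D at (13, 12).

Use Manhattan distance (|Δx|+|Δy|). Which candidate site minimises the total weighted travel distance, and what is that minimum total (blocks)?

Total weighted distance at each candidate:
  Site A (12, 5): total = 1402
  Site B (4, 8): total = 972
  Site C (0, 1): total = 2056
  Site D (13, 12): total = 1250
Minimum is at Site B with total 972 blocks.

Site B, total 972 blocks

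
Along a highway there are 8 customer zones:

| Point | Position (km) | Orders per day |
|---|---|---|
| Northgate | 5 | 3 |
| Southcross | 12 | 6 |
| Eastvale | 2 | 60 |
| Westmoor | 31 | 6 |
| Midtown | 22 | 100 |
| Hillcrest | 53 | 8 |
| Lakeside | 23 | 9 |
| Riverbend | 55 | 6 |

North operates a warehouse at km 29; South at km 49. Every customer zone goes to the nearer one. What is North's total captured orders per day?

The indifferent point is the midpoint (29+49)/2 = 39; customer zones left of it (closer to North at 29) go to North, those right go to South.
  Eastvale at 2 (w=60) → North
  Northgate at 5 (w=3) → North
  Southcross at 12 (w=6) → North
  Midtown at 22 (w=100) → North
  Lakeside at 23 (w=9) → North
  Westmoor at 31 (w=6) → North
  Hillcrest at 53 (w=8) → South
  Riverbend at 55 (w=6) → South
North captures 184; South captures 14.

184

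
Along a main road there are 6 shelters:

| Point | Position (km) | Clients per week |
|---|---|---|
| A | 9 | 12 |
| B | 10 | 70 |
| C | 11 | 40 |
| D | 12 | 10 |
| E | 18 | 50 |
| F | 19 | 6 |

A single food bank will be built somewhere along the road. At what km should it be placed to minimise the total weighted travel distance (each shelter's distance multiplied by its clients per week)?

For a sum of weighted absolute distances on a line, the optimum is the weighted median (not the mean). Total weight W = 188; half-weight = 94.
Sort by position and accumulate weight:
  km 9 (A, w=12) → cum 12
  km 10 (B, w=70) → cum 82
  km 11 (C, w=40) → cum 122  ≥ 94 → median here
  km 12 (D, w=10) → cum 132
  km 18 (E, w=50) → cum 182
  km 19 (F, w=6) → cum 188
Optimal location: km 11.

x = 11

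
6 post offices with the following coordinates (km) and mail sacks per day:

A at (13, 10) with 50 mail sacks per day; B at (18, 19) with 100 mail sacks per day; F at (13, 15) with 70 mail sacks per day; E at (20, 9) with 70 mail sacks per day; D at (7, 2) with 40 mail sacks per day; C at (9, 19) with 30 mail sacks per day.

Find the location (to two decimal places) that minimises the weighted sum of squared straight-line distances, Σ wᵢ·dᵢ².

The minimiser of Σwᵢ‖p−pᵢ‖² is the weighted centroid p* = (Σwᵢpᵢ)/(Σwᵢ).
Σwᵢ = 360.
Σwᵢxᵢ = 50·13 + 100·18 + 70·13 + 70·20 + 40·7 + 30·9 = 5310.
Σwᵢyᵢ = 50·10 + 100·19 + 70·15 + 70·9 + 40·2 + 30·19 = 4730.
x* = 5310/360 = 14.75, y* = 4730/360 = 13.14.

(14.75, 13.14)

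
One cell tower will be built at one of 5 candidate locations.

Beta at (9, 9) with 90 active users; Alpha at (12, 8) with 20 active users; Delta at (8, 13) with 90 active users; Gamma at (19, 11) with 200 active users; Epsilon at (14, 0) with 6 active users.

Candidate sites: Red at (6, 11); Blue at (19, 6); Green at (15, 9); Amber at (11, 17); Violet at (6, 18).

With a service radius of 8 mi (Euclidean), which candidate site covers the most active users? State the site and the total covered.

Coverage radius r = 8 mi; a point is covered iff (Δx)²+(Δy)² ≤ 8² = 64.
  Red (6, 11): covers {Beta, Alpha, Delta} → 200
  Blue (19, 6): covers {Alpha, Gamma, Epsilon} → 226
  Green (15, 9): covers {Beta, Alpha, Gamma} → 310
  Amber (11, 17): covers {Delta} → 90
  Violet (6, 18): covers {Delta} → 90
Maximum coverage at Green: 310 active users.

Green, covering 310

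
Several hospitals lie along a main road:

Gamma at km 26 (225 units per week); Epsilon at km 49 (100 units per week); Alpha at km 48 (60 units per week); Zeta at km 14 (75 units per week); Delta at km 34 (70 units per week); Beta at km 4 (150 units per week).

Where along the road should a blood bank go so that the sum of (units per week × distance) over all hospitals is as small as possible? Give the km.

For a sum of weighted absolute distances on a line, the optimum is the weighted median (not the mean). Total weight W = 680; half-weight = 340.
Sort by position and accumulate weight:
  km 4 (Beta, w=150) → cum 150
  km 14 (Zeta, w=75) → cum 225
  km 26 (Gamma, w=225) → cum 450  ≥ 340 → median here
  km 34 (Delta, w=70) → cum 520
  km 48 (Alpha, w=60) → cum 580
  km 49 (Epsilon, w=100) → cum 680
Optimal location: km 26.

x = 26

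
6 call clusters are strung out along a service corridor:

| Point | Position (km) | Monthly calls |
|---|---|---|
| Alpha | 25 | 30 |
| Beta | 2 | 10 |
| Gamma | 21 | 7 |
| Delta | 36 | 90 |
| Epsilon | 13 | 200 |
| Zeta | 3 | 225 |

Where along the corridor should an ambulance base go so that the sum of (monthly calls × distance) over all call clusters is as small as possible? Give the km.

For a sum of weighted absolute distances on a line, the optimum is the weighted median (not the mean). Total weight W = 562; half-weight = 281.
Sort by position and accumulate weight:
  km 2 (Beta, w=10) → cum 10
  km 3 (Zeta, w=225) → cum 235
  km 13 (Epsilon, w=200) → cum 435  ≥ 281 → median here
  km 21 (Gamma, w=7) → cum 442
  km 25 (Alpha, w=30) → cum 472
  km 36 (Delta, w=90) → cum 562
Optimal location: km 13.

x = 13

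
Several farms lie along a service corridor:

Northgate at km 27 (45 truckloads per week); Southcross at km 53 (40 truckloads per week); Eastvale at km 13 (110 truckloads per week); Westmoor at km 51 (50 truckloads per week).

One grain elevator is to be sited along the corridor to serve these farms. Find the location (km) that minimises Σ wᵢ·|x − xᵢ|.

x = 27

For a sum of weighted absolute distances on a line, the optimum is the weighted median (not the mean). Total weight W = 245; half-weight = 122.5.
Sort by position and accumulate weight:
  km 13 (Eastvale, w=110) → cum 110
  km 27 (Northgate, w=45) → cum 155  ≥ 122.5 → median here
  km 51 (Westmoor, w=50) → cum 205
  km 53 (Southcross, w=40) → cum 245
Optimal location: km 27.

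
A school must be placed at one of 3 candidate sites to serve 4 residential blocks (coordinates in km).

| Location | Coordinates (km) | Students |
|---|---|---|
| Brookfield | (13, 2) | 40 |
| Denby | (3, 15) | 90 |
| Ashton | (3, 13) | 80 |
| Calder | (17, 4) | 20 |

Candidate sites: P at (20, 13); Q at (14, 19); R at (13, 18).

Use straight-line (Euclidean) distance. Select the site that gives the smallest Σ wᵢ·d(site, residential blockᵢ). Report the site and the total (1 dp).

R, total 2765.3 km

Total weighted distance at each candidate:
  P (20, 13): total = 3611.8
  Q (14, 19): total = 3042.9
  R (13, 18): total = 2765.3
Minimum is at R with total 2765.3 km.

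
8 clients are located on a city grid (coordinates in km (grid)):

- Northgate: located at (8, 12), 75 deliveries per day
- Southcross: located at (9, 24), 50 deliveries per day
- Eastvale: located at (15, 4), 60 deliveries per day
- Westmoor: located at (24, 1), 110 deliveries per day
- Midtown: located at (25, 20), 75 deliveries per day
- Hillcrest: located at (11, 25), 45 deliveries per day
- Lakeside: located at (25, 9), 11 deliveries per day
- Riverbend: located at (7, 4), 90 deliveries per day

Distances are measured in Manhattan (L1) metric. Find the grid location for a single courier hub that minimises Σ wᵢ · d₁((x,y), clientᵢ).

Manhattan distance separates: Σwᵢ(|x−xᵢ|+|y−yᵢ|) = Σwᵢ|x−xᵢ| + Σwᵢ|y−yᵢ|, so x and y are optimised independently as 1-D weighted medians.
Total weight W = 516; half = 258.
x-coordinate, sorted with cumulative weight:
  x=7 (Riverbend, w=90) cum 90
  x=8 (Northgate, w=75) cum 165
  x=9 (Southcross, w=50) cum 215
  x=11 (Hillcrest, w=45) cum 260  ← median
  x=15 (Eastvale, w=60) cum 320
  x=24 (Westmoor, w=110) cum 430
  x=25 (Midtown, w=75) cum 505
  x=25 (Lakeside, w=11) cum 516
⇒ x* = 11
y-coordinate, sorted with cumulative weight:
  y=1 (Westmoor, w=110) cum 110
  y=4 (Eastvale, w=60) cum 170
  y=4 (Riverbend, w=90) cum 260  ← median
  y=9 (Lakeside, w=11) cum 271
  y=12 (Northgate, w=75) cum 346
  y=20 (Midtown, w=75) cum 421
  y=24 (Southcross, w=50) cum 471
  y=25 (Hillcrest, w=45) cum 516
⇒ y* = 4

(11, 4)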